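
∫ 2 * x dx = x^2 + C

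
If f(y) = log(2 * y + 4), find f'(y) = 1/(y + 2)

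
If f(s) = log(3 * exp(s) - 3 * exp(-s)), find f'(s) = (exp(2*s) + 1)/(exp(2*s) - 1)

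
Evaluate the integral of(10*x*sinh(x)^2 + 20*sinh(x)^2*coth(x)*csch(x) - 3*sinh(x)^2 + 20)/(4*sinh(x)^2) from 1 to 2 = -5*coth(2) - 5*csch(2) + 3 + 5*csch(1) + 5*coth(1)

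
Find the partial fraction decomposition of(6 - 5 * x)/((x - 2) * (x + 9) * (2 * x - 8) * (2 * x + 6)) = -17/(1144*(x + 9)) + 1/(40*(x + 3)) + 1/(110*(x - 2)) - 1/(52*(x - 4))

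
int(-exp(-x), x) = exp(-x) + C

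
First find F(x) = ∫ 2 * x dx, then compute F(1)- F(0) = 1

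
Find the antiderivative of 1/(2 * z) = log(2*z)/2 + C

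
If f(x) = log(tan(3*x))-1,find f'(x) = 6/sin(6*x)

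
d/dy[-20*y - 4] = -20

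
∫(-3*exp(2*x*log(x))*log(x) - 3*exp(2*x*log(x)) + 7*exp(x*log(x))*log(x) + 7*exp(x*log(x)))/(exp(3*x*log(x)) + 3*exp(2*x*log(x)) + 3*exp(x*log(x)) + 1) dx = (2*exp(x*log(x)) + 7)*exp(x*log(x))/(exp(2*x*log(x)) + 2*exp(x*log(x)) + 1) + C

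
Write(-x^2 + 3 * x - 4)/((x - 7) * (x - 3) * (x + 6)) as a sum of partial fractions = -58/(117*(x + 6)) + 1/(9*(x - 3)) - 8/(13*(x - 7))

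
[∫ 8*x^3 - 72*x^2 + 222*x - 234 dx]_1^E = -44 + 2*(-3 + E)^4 + 3*(-3 + E)^2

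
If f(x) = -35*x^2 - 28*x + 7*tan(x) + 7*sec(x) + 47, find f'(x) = -70*x + 7*tan(x)^2 + 7*tan(x)*sec(x) - 21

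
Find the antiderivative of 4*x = 2*x^2 + C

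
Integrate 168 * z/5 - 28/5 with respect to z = 84*z^2/5 - 28*z/5 + C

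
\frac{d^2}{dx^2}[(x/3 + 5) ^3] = 2*x/9 + 10/3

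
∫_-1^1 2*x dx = 0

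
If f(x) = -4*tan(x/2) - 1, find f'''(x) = -3*tan(x/2)^4 - 4*tan(x/2)^2 - 1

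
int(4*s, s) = 2*s^2 + C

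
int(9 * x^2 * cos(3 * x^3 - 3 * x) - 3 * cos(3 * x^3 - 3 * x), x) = sin(3*x*(x^2 - 1)) + C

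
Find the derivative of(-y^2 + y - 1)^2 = 4*y^3 - 6*y^2 + 6*y - 2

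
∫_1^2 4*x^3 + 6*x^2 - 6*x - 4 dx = 16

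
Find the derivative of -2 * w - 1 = -2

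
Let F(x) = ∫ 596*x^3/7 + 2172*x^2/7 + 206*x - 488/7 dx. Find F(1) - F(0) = 158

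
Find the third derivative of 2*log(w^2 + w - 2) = (8*w^3 + 12*w^2 + 60*w + 28)/(w^6 + 3*w^5 - 3*w^4 - 11*w^3 + 6*w^2 + 12*w - 8)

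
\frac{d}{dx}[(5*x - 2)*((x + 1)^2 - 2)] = 15*x^2 + 16*x - 9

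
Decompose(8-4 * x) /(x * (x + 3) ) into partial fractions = -20/(3*(x + 3)) + 8/(3*x)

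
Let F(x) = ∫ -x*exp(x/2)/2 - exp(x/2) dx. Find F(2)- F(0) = -2*E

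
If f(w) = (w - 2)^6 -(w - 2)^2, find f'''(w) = 120*w^3 - 720*w^2 + 1440*w - 960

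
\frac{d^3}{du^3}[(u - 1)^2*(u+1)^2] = 24*u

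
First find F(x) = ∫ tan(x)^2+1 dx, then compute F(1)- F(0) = tan(1)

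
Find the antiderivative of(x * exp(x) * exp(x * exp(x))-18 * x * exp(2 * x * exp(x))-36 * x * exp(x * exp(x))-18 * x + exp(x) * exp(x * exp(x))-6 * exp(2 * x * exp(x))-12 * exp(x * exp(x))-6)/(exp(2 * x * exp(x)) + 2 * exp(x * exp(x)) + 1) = (-(3*x - 2)*(3*x + 4)*(exp(x*exp(x)) + 1) + exp(x*exp(x)))/(exp(x*exp(x)) + 1) + C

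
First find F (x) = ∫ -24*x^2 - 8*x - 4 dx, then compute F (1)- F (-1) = -24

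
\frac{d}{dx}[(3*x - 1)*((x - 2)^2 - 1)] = 9*x^2 - 26*x + 13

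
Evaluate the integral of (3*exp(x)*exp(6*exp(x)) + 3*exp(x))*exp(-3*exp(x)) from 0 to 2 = -exp(3) - exp(-3*exp(2)) + exp(-3) + exp(3*exp(2))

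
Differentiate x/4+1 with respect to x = 1/4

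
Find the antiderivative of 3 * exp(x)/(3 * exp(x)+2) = log(3*exp(x) + 2) + C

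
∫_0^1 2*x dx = 1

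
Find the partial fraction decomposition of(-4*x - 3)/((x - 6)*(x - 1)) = 7/(5*(x - 1)) - 27/(5*(x - 6))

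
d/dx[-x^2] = -2*x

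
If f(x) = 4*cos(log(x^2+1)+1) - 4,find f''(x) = 8*(x^2*sin(log(x^2 + 1) + 1) - 2*x^2*cos(log(x^2 + 1) + 1) - sin(log(x^2 + 1) + 1))/(x^4 + 2*x^2 + 1)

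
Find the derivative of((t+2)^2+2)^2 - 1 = 4*t^3 + 24*t^2 + 56*t + 48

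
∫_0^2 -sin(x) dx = -1 + cos(2)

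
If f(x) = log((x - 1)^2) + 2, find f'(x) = 2/(x - 1)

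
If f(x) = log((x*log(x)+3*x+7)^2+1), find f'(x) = (2*x*log(x)^2 + 14*x*log(x) + 24*x + 14*log(x) + 56)/(x^2*log(x)^2 + 6*x^2*log(x) + 9*x^2 + 14*x*log(x) + 42*x + 50)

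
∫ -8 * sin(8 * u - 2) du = cos(8*u - 2) + C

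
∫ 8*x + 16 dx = 4*x^2 + 16*x + C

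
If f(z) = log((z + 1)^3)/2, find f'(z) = 3/(2*z + 2)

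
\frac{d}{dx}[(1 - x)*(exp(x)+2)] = -x*exp(x) - 2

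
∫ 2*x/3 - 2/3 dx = x^2/3 - 2*x/3 + C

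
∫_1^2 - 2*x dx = -3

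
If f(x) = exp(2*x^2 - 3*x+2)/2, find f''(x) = 8*x^2*exp(2*x^2 - 3*x + 2) - 12*x*exp(2*x^2 - 3*x + 2) + 13*exp(2*x^2 - 3*x + 2)/2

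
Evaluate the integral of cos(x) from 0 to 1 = sin(1)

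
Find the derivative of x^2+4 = 2*x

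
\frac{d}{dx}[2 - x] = -1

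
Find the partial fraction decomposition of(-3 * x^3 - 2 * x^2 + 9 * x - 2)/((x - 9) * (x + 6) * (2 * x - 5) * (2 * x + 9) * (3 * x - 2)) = 9/(8525*(3*x - 2)) - 1523/(35154*(2*x + 9)) + 311/(34034*(2*x - 5)) + 26/(765*(x + 6)) - 454/(26325*(x - 9))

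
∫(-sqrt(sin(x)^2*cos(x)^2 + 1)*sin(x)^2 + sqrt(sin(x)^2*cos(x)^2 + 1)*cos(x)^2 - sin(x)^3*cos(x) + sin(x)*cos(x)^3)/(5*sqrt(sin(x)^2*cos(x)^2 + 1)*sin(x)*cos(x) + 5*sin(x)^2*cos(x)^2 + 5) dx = log(sqrt(2)*sqrt(9 - cos(4*x))/4 + sin(2*x)/2)/5 + C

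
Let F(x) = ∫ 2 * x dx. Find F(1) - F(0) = 1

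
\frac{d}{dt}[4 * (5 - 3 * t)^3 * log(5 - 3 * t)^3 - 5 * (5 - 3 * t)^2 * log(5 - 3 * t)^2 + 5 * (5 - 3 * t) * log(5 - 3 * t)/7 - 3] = -324*t^2*log(5 - 3*t)^3 - 324*t^2*log(5 - 3*t)^2 + 1080*t*log(5 - 3*t)^3 + 990*t*log(5 - 3*t)^2 - 90*t*log(5 - 3*t) - 900*log(5 - 3*t)^3 - 750*log(5 - 3*t)^2 + 1035*log(5 - 3*t)/7 - 15/7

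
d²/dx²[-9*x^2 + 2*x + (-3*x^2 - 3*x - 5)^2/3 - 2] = 36*x^2 + 36*x + 8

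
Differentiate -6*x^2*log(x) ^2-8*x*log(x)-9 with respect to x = -12*x*log(x)^2 - 12*x*log(x) - 8*log(x) - 8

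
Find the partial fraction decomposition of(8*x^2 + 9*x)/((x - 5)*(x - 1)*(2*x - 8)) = 17/(24*(x - 1)) - 82/(3*(x - 4)) + 245/(8*(x - 5))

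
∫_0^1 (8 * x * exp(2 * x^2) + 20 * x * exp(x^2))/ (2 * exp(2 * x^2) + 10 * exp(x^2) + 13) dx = -log(50) + log(1 + (-2*E - 5)^2)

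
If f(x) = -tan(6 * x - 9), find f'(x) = -6*tan(6*x - 9)^2 - 6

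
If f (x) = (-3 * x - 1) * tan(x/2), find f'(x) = -3*x/(2*cos(x/2)^2) - 3*tan(x/2) - 1/(2*cos(x/2)^2)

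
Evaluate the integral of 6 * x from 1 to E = -3 + 3*exp(2)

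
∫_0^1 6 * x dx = 3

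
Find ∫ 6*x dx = 3*x^2 + C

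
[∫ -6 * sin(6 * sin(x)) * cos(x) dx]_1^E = cos(6*sin(E)) - cos(6*sin(1))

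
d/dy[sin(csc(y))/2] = -cos(csc(y))*cot(y)*csc(y)/2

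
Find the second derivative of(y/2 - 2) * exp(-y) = (y - 6)*exp(-y)/2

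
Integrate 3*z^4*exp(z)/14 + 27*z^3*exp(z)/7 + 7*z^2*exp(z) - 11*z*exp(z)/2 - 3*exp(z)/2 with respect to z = z*(3*z^3 + 42*z^2 - 28*z - 21)*exp(z)/14 + C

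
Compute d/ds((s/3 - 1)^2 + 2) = 2*s/9 - 2/3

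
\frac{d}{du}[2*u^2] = 4*u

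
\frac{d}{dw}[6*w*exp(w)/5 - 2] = 6*w*exp(w)/5 + 6*exp(w)/5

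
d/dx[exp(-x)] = -exp(-x)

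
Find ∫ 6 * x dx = 3*x^2 + C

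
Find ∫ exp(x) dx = exp(x) + C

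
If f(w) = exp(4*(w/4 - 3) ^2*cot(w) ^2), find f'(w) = (-w^2*cos(w)/(2*sin(w)^3) - w/2 + w/(2*sin(w)^2) + 12*w*cos(w)/sin(w)^3 + 6 - 6/sin(w)^2 - 72*cos(w)/sin(w)^3)*exp(6*w*(1 - 1/sin(w)^2))*exp(-w^2/4 + w^2/(4*sin(w)^2) - 36 + 36/sin(w)^2)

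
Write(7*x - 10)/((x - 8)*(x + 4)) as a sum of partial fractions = 19/(6*(x + 4)) + 23/(6*(x - 8))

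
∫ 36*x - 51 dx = 18*x^2 - 51*x + C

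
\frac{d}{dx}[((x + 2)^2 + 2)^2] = 4*x^3 + 24*x^2 + 56*x + 48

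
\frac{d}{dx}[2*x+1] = 2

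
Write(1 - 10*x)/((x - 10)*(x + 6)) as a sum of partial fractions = -61/(16*(x + 6)) - 99/(16*(x - 10))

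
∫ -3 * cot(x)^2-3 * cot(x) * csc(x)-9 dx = -6*x + 3*cot(x) + 3*csc(x) + C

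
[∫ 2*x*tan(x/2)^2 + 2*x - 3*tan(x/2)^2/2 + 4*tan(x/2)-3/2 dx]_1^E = -tan(1/2) + (-3 + 4*E)*tan(E/2)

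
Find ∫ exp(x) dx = exp(x) + C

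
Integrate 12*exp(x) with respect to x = 12*exp(x) + C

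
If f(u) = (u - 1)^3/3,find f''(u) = 2*u - 2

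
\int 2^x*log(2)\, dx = 2^x + C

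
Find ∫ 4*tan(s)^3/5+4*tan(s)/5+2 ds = 2*s + 2*tan(s)^2/5 + C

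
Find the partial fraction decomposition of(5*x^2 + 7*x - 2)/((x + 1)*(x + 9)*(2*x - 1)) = 11/(57*(2*x - 1)) + 85/(38*(x + 9)) + 1/(6*(x + 1))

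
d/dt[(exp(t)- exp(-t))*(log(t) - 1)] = (t*exp(2*t)*log(t) - t*exp(2*t) + t*log(t) - t + exp(2*t) - 1)*exp(-t)/t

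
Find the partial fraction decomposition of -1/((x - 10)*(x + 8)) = 1/(18*(x + 8)) - 1/(18*(x - 10))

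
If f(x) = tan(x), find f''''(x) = 24*tan(x)^5 + 40*tan(x)^3 + 16*tan(x)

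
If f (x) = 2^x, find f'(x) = 2^x*log(2)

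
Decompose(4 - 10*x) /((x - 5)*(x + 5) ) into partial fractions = -27/(5*(x + 5)) - 23/(5*(x - 5))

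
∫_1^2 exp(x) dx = -E + exp(2)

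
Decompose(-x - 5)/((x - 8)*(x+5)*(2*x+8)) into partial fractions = 1/(24*(x + 4)) - 1/(24*(x - 8))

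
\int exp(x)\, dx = exp(x) + C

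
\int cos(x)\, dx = sin(x) + C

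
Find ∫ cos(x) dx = sin(x) + C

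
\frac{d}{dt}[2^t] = 2^t*log(2)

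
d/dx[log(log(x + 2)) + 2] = 1/(x*log(x + 2) + 2*log(x + 2))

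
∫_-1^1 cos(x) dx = 2*sin(1)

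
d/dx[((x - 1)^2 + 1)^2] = 4*x^3 - 12*x^2 + 16*x - 8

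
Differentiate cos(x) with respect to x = -sin(x)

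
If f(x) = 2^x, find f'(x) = 2^x*log(2)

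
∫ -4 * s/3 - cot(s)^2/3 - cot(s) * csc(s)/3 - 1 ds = -2*s^2/3 - 2*s/3 + cot(s)/3 + csc(s)/3 + C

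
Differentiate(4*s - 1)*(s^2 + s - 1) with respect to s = 12*s^2 + 6*s - 5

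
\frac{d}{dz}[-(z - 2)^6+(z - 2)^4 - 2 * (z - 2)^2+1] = -6*z^5 + 60*z^4 - 236*z^3 + 456*z^2 - 436*z + 168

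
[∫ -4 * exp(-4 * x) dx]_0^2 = -1 + exp(-8)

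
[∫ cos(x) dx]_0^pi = 0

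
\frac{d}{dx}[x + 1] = 1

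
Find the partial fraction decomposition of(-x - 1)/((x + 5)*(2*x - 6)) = -1/(4*(x + 5)) - 1/(4*(x - 3))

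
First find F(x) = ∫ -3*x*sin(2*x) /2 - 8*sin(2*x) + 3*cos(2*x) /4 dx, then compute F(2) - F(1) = 11*cos(4)/2 - 19*cos(2)/4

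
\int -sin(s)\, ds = cos(s) + C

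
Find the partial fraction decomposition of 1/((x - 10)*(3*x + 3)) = -1/(33*(x + 1)) + 1/(33*(x - 10))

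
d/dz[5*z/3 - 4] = 5/3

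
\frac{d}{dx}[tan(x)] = cos(x)^(-2)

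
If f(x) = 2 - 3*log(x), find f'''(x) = -6/x^3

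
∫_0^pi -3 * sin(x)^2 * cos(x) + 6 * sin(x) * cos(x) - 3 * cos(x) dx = 0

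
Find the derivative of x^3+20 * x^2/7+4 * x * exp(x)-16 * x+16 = 3*x^2 + 4*x*exp(x) + 40*x/7 + 4*exp(x) - 16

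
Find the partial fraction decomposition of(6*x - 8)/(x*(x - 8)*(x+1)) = -14/(9*(x + 1)) + 5/(9*(x - 8)) + 1/x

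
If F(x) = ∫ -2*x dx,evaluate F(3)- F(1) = -8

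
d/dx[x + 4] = 1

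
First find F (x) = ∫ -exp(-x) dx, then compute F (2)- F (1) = -exp(-1) + exp(-2)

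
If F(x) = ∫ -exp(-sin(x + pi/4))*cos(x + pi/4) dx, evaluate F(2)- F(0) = -exp(-sqrt(2)/2) + exp(-sin(pi/4 + 2))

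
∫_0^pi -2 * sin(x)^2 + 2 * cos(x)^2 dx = 0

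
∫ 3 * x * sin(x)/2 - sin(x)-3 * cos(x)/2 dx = (1 - 3*x/2)*cos(x) + C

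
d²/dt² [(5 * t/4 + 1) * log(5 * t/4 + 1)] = 25/(20*t + 16)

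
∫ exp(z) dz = exp(z) + C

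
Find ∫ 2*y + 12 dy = y^2 + 12*y + C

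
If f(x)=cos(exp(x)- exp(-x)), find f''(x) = (-exp(4*x)*cos(exp(x) - exp(-x)) - exp(3*x)*sin(exp(x) - exp(-x)) - 2*exp(2*x)*cos(exp(x) - exp(-x)) + exp(x)*sin(exp(x) - exp(-x)) - cos(exp(x) - exp(-x)))*exp(-2*x)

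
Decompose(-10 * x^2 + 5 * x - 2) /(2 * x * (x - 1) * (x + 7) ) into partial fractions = -527/(112*(x + 7)) - 7/(16*(x - 1)) + 1/(7*x)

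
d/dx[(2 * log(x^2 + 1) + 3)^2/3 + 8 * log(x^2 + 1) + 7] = (16*x*log(x^2 + 1) + 72*x)/(3*x^2 + 3)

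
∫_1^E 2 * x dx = -1 + exp(2)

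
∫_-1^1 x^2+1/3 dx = 4/3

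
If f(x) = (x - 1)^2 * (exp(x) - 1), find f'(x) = x^2*exp(x) - 2*x - exp(x) + 2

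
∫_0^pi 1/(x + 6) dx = -log(6) + log(pi + 6)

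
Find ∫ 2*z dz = z^2 + C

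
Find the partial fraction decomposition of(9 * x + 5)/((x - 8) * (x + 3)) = 2/(x + 3) + 7/(x - 8)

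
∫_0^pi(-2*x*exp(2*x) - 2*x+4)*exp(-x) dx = (2 - 2*pi)*(-exp(-pi) + exp(pi))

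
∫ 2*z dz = z^2 + C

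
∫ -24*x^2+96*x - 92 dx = -8*x^3 + 48*x^2 - 92*x + C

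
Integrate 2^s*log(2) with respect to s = 2^s + C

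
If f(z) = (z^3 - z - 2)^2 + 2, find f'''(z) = 120*z^3 - 48*z - 24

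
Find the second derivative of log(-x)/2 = -1/(2*x^2)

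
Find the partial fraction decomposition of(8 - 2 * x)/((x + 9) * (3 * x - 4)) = 16/(31*(3*x - 4)) - 26/(31*(x + 9))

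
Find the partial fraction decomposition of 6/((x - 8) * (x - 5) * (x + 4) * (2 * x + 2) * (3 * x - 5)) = 243/(25840*(3*x - 5)) + 1/(1836*(x + 4)) - 1/(432*(x + 1)) - 1/(540*(x - 5)) + 1/(2052*(x - 8))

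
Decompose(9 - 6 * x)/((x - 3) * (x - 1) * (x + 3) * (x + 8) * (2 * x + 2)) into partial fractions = 19/(2310*(x + 8)) - 9/(160*(x + 3)) + 15/(224*(x + 1)) - 1/(96*(x - 1)) - 3/(352*(x - 3))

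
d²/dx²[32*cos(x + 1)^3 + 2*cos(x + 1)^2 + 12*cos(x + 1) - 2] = -36*cos(x + 1) - 4*cos(2*(x + 1)) - 72*cos(3*(x + 1))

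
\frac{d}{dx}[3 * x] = 3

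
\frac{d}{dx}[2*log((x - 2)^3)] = 6/(x - 2)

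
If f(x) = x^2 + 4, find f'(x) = 2*x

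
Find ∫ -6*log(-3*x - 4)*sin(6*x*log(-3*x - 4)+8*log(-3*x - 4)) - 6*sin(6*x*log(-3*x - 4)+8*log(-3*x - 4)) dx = cos(2*(3*x + 4)*log(-3*x - 4)) + C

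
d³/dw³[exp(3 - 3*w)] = -27*exp(3 - 3*w)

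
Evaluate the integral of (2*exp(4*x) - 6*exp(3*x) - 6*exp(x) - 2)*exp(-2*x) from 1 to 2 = -(-3 - exp(-1) + E)^2 + (-3 - exp(-2) + exp(2))^2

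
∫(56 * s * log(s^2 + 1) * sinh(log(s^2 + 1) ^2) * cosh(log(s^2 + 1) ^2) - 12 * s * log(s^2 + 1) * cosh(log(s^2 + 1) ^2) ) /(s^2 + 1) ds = (7*sinh(log(s^2 + 1)^2) - 3)*sinh(log(s^2 + 1)^2) + C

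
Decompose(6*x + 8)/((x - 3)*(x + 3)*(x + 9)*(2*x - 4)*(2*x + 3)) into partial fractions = -8/(2835*(2*x + 3)) - 23/(11880*(x + 9)) + 1/(108*(x + 3)) - 2/(77*(x - 2)) + 13/(648*(x - 3))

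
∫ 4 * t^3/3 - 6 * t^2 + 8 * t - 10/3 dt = t^4/3 - 2*t^3 + 4*t^2 - 10*t/3 + C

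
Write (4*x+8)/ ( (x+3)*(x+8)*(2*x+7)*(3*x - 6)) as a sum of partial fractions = -16/(99*(2*x + 7)) + 4/(225*(x + 8)) + 4/(75*(x + 3)) + 8/(825*(x - 2))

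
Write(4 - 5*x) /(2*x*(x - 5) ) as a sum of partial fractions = -21/(10*(x - 5)) - 2/(5*x)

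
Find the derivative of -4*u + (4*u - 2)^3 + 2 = 192*u^2 - 192*u + 44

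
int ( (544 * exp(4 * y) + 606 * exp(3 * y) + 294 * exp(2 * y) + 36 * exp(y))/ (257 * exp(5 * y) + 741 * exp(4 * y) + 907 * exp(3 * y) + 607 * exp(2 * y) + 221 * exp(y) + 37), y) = log((6 + 3*exp(y)/(exp(y) + 1) + 7*exp(2*y)/(exp(y) + 1)^2)^2 + 1) + C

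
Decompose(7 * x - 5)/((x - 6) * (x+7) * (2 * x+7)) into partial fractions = 118/(133*(2*x + 7)) - 54/(91*(x + 7)) + 37/(247*(x - 6))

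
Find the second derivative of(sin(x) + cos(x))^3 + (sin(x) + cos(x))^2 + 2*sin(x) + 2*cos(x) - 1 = -18*sqrt(2)*sin(x)^2*cos(x + pi/4) - 8*sin(x)*cos(x) - 17*sin(x) + cos(x)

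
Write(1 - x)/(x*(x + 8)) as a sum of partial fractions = -9/(8*(x + 8)) + 1/(8*x)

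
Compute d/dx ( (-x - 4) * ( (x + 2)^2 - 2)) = -3*x^2 - 16*x - 18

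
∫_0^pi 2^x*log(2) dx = -1 + 2^pi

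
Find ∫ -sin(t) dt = cos(t) + C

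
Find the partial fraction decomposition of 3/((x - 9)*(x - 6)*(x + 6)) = 1/(60*(x + 6)) - 1/(12*(x - 6)) + 1/(15*(x - 9))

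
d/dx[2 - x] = -1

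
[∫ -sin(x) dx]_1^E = cos(E) - cos(1)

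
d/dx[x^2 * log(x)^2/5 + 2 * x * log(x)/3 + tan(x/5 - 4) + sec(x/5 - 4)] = 2*x*log(x)^2/5 + 2*x*log(x)/5 + 2*log(x)/3 + tan(x/5 - 4)^2/5 + tan(x/5 - 4)*sec(x/5 - 4)/5 + 13/15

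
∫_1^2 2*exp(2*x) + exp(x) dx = -3*E - (-1 + E)^2 + 3*exp(2) + (-1 + exp(2))^2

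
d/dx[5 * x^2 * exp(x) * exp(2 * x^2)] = 20*x^3*exp(2*x^2 + x) + 5*x^2*exp(2*x^2 + x) + 10*x*exp(2*x^2 + x)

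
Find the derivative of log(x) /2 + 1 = 1/(2*x)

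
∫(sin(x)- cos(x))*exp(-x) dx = -exp(-x)*sin(x) + C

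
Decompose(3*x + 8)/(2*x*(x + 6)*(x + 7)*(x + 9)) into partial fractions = 19/(108*(x + 9)) - 13/(28*(x + 7)) + 5/(18*(x + 6)) + 2/(189*x)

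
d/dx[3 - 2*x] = -2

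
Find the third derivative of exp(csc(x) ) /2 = (1/2 + 3/(2*sin(x)) - 3/sin(x)^2 - 3/sin(x)^3 - cos(x)^2/(2*sin(x)^4))*exp(1/sin(x))*cos(x)/sin(x)^2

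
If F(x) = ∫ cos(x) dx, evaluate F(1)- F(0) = sin(1)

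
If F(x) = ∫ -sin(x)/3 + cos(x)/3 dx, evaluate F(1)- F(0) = -1/3 + cos(1)/3 + sin(1)/3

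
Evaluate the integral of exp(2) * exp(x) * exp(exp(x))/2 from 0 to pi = -exp(3)/2 + exp(2 + exp(pi))/2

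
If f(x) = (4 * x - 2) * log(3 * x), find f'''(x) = (-4*x - 4)/x^3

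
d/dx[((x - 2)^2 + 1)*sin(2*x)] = 2*x^2*cos(2*x) + 2*x*sin(2*x) - 8*x*cos(2*x) - 4*sin(2*x) + 10*cos(2*x)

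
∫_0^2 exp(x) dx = -1 + exp(2)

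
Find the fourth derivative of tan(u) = 24*tan(u)^5 + 40*tan(u)^3 + 16*tan(u)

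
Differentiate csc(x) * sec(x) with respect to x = cos(x)^(-2) - 1/sin(x)^2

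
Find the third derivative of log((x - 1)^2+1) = (4*x^3 - 12*x^2 + 8)/(x^6 - 6*x^5 + 18*x^4 - 32*x^3 + 36*x^2 - 24*x + 8)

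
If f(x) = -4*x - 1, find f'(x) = -4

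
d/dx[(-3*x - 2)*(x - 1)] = 1 - 6*x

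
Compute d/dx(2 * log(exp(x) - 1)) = 2*exp(x)/(exp(x) - 1)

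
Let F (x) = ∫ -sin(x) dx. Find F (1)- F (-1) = 0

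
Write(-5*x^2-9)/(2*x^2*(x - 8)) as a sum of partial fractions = -329/(128*(x - 8)) + 9/(128*x) + 9/(16*x^2)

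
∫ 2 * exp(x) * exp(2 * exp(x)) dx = exp(2*exp(x)) + C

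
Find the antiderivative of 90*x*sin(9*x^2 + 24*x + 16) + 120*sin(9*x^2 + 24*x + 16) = -5*cos((3*x + 4)^2) + C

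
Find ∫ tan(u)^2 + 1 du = tan(u) + C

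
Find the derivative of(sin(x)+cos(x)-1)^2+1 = 2*cos(2*x) - 2*sqrt(2)*cos(x + pi/4)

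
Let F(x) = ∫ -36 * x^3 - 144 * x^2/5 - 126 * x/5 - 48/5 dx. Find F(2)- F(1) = -1248/5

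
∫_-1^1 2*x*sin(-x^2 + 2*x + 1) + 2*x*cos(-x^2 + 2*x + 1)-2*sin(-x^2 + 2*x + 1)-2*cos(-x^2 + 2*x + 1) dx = -2*sin(2)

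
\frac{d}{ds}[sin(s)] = cos(s)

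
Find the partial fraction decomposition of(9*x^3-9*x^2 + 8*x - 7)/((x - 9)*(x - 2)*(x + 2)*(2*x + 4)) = 4723/(3872*(x + 2)) - 131/(88*(x + 2)^2) - 45/(224*(x - 2)) + 5897/(1694*(x - 9))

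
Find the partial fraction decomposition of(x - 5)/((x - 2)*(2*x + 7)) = 17/(11*(2*x + 7)) - 3/(11*(x - 2))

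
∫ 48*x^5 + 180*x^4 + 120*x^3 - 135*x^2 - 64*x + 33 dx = 8*x^6 + 36*x^5 + 30*x^4 - 45*x^3 - 32*x^2 + 33*x + C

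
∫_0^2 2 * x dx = 4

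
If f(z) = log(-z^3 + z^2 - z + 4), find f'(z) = (3*z^2 - 2*z + 1)/(z^3 - z^2 + z - 4)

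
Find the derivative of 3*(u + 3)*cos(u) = -3*u*sin(u) - 9*sin(u) + 3*cos(u)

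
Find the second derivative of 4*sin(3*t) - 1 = -36*sin(3*t)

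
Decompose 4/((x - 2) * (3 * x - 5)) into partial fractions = -12/(3*x - 5) + 4/(x - 2)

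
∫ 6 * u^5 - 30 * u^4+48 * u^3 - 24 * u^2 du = u^6 - 6*u^5 + 12*u^4 - 8*u^3 + C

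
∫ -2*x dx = -x^2 + C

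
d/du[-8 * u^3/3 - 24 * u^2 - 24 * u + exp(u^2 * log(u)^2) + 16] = -8*u^2 + 2*u*exp(u^2*log(u)^2)*log(u)^2 + 2*u*exp(u^2*log(u)^2)*log(u) - 48*u - 24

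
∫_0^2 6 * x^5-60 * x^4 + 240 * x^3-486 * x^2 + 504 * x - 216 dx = -80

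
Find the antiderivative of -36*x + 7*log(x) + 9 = x*(-18*x + 7*log(x) + 2) + C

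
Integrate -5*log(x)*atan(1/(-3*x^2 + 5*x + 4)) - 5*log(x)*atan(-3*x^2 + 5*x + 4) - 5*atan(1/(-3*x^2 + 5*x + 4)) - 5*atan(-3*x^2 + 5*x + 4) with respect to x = -(5*x*log(x) + 4)*(atan(1/(-3*x^2 + 5*x + 4)) + atan(-3*x^2 + 5*x + 4)) + C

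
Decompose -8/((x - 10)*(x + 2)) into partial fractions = 2/(3*(x + 2)) - 2/(3*(x - 10))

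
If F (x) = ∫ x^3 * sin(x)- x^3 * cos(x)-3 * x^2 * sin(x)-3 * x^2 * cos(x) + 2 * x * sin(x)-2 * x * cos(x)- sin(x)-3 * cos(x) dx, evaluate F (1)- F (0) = -4*sin(1) - 4*cos(1) + 1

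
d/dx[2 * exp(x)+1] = 2*exp(x)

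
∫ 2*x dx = x^2 + C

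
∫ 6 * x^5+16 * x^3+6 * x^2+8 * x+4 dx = x^6 + 4*x^4 + 2*x^3 + 4*x^2 + 4*x + C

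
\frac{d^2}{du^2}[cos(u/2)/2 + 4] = -cos(u/2)/8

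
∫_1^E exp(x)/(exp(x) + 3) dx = -log(E + 3) + log(3 + exp(E))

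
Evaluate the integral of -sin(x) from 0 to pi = -2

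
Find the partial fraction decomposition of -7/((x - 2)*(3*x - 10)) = -21/(4*(3*x - 10)) + 7/(4*(x - 2))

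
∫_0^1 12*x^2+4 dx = 8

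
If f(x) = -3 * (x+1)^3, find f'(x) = -9*x^2 - 18*x - 9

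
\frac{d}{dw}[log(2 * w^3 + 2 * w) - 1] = (3*w^2 + 1)/(w^3 + w)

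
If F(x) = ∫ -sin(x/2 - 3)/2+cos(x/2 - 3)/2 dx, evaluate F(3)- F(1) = -sin(3/2) + cos(3/2) + sin(5/2) - cos(5/2)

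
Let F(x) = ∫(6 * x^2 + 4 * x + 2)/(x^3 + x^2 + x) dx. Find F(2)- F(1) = -2*log(3) + 2*log(14)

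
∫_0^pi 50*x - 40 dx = -16 + (-4 + 5*pi)^2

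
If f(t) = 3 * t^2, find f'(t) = 6*t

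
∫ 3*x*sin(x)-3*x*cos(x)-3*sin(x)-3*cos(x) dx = -3*sqrt(2)*x*sin(x + pi/4) + C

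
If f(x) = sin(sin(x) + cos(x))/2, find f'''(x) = (sqrt(2)*sin(x)*cos(x)*cos(sqrt(2)*sin(x + pi/4)) + 3*sin(sqrt(2)*sin(x + pi/4))*sin(x + pi/4) - sqrt(2)*cos(sqrt(2)*sin(x + pi/4)))*cos(x + pi/4)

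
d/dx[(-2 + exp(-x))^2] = (4*exp(x) - 2)*exp(-2*x)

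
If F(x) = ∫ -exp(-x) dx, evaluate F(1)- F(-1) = -E + exp(-1)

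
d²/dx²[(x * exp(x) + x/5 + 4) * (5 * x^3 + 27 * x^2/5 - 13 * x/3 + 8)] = 5*x^4*exp(x) + 227*x^3*exp(x)/5 + 1321*x^2*exp(x)/15 + 12*x^2 + 346*x*exp(x)/15 + 3162*x/25 + 22*exp(x)/3 + 622/15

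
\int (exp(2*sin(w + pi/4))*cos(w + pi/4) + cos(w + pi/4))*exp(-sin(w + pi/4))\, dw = 2*sinh(sin(w + pi/4)) + C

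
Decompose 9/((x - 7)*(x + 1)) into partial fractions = -9/(8*(x + 1)) + 9/(8*(x - 7))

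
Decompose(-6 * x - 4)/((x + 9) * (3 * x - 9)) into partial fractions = -25/(18*(x + 9)) - 11/(18*(x - 3))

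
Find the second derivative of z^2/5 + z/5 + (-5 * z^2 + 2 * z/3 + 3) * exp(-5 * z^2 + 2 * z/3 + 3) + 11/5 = -500*z^4*exp(-5*z^2 + 2*z/3 + 3) + 400*z^3*exp(-5*z^2 + 2*z/3 + 3)/3 + 4850*z^2*exp(-5*z^2 + 2*z/3 + 3)/9 - 1972*z*exp(-5*z^2 + 2*z/3 + 3)/27 - 340*exp(-5*z^2 + 2*z/3 + 3)/9 + 2/5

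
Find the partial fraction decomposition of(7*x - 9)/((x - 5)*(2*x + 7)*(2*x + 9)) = -81/(38*(2*x + 9)) + 67/(34*(2*x + 7)) + 26/(323*(x - 5))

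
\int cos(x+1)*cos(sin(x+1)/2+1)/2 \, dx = sin(sin(x + 1)/2 + 1) + C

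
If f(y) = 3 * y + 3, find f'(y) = 3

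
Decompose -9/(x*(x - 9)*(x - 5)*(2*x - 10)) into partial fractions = 9/(800*(x - 5)) + 9/(40*(x - 5)^2) - 1/(32*(x - 9)) + 1/(50*x)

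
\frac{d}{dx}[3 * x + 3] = 3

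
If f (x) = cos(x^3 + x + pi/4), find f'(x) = -(3*x^2 + 1)*sin(x^3 + x + pi/4)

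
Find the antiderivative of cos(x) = sin(x) + C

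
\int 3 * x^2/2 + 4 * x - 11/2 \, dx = x^3/2 + 2*x^2 - 11*x/2 + C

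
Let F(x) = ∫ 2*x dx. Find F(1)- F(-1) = 0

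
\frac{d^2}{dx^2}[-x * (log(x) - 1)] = -1/x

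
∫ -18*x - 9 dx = -9*x^2 - 9*x + C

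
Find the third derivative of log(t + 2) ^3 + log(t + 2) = (6*log(t + 2)^2 - 18*log(t + 2) + 8)/(t^3 + 6*t^2 + 12*t + 8)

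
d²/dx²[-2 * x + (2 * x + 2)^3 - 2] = 48*x + 48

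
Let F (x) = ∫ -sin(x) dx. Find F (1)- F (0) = -1 + cos(1)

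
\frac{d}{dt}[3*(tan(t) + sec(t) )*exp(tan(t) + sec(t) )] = 3*(sqrt(2)*sin(t)*sin(t + pi/4) + sin(t) + sqrt(2)*sin(t + pi/4) + 1)*exp(1/cos(t))*exp(tan(t))/cos(t)^3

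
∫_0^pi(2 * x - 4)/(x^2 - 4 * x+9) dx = -log(9) + log((-2 + pi)^2 + 5)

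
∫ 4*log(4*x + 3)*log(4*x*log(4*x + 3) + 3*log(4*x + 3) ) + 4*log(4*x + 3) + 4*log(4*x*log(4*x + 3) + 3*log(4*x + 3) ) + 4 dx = (4*x + 3)*log((4*x + 3)*log(4*x + 3))*log(4*x + 3) + C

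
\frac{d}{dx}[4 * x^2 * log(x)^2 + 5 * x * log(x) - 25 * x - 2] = 8*x*log(x)^2 + 8*x*log(x) + 5*log(x) - 20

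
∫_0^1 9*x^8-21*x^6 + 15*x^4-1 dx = 0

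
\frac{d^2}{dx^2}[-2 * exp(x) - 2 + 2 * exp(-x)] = (2 - 2*exp(2*x))*exp(-x)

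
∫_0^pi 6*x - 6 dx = -3 + 3*(-1 + pi)^2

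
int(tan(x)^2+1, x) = tan(x) + C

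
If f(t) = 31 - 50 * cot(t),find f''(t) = -100*cos(t)/sin(t)^3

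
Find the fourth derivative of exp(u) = exp(u)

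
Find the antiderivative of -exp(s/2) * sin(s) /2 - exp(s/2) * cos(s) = -exp(s/2)*sin(s) + C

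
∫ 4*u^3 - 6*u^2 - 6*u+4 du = u^4 - 2*u^3 - 3*u^2 + 4*u + C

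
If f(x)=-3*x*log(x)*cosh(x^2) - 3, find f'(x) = -6*x^2*log(x)*sinh(x^2) - 3*log(x)*cosh(x^2) - 3*cosh(x^2)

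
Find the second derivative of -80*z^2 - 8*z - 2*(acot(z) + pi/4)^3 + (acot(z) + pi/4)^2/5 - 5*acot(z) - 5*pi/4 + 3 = (-3200*z^4 - 6400*z^2 - 240*z*acot(z)^2 - 120*pi*z*acot(z) + 16*z*acot(z) - 200*z - 15*pi^2*z + 4*pi*z - 240*acot(z) - 3192 - 60*pi)/(20*z^4 + 40*z^2 + 20)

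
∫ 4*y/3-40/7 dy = 2*y^2/3 - 40*y/7 + C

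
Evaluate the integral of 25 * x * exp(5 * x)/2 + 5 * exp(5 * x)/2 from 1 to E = -5*exp(5)/2 + 5*exp(1 + 5*E)/2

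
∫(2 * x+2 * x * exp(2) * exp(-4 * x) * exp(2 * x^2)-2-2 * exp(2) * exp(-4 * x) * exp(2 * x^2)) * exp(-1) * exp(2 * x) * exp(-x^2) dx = 2*sinh((x - 1)^2) + C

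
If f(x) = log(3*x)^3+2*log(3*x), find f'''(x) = (6*log(x)^2 - 18*log(x) + 12*log(3)*log(x) - 18*log(3) + 6*log(3)^2 + 10)/x^3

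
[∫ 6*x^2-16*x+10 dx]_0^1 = 4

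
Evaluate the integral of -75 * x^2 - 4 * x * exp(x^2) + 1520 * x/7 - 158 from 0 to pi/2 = -368/5 - 2*exp(pi^2/4) - pi/2 + (7 - 5*pi/2)^3/5 + (7 - 5*pi/2)^2/7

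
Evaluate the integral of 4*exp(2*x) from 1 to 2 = -2*E*(E - exp(-1)) + 2*(-exp(-2) + exp(2))*exp(2)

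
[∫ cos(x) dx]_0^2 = sin(2)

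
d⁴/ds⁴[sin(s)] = sin(s)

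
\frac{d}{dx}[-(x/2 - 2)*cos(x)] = x*sin(x)/2 - 2*sin(x) - cos(x)/2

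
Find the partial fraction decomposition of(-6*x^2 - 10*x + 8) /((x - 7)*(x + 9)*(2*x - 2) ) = -97/(80*(x + 9)) + 1/(15*(x - 1)) - 89/(48*(x - 7))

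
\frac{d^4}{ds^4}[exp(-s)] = exp(-s)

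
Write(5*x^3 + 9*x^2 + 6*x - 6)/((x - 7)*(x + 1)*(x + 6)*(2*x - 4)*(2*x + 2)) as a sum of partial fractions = -399/(5200*(x + 6)) + 7/(3600*(x + 1)) - 1/(60*(x + 1)^2) - 41/(720*(x - 2)) + 137/(1040*(x - 7))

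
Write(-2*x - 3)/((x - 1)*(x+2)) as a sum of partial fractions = -1/(3*(x + 2)) - 5/(3*(x - 1))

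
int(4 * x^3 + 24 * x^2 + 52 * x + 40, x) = x^4 + 8*x^3 + 26*x^2 + 40*x + C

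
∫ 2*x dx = x^2 + C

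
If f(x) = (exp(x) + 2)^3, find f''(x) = 9*exp(3*x) + 24*exp(2*x) + 12*exp(x)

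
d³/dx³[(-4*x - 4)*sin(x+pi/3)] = 4*x*cos(x + pi/3) + 12*sin(x + pi/3) + 4*cos(x + pi/3)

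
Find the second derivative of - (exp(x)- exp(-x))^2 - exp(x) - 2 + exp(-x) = (-4*exp(4*x) - exp(3*x) + exp(x) - 4)*exp(-2*x)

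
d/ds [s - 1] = 1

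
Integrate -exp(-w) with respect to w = exp(-w) + C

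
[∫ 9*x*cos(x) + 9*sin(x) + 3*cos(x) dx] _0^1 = 12*sin(1)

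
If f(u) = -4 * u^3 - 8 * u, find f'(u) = -12*u^2 - 8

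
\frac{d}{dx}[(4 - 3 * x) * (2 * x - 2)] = 14 - 12*x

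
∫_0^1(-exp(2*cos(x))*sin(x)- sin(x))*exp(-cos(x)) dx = -E - exp(-cos(1)) + exp(-1) + exp(cos(1))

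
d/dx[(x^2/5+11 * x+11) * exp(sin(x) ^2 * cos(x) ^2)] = (x^2*sin(4*x)/10 + 11*x*sin(4*x)/2 + 2*x/5 + 11*sin(4*x)/2 + 11)*exp(1/2 - cos(2*x)/2)*exp(-(1 - cos(2*x))^2/4)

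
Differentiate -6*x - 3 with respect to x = -6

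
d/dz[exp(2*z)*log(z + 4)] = (2*z*exp(2*z)*log(z + 4) + 8*exp(2*z)*log(z + 4) + exp(2*z))/(z + 4)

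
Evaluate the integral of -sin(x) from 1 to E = cos(E) - cos(1)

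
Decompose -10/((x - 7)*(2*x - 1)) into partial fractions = 20/(13*(2*x - 1)) - 10/(13*(x - 7))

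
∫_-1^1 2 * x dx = 0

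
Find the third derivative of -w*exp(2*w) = -8*w*exp(2*w) - 12*exp(2*w)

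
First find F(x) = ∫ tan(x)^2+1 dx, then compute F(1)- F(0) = tan(1)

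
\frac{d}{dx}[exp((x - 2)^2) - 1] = 2*x*exp(x^2 - 4*x + 4) - 4*exp(x^2 - 4*x + 4)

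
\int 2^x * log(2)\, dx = 2^x + C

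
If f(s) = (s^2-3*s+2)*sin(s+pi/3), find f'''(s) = -s^2*cos(s + pi/3) - 6*s*sin(s + pi/3) + 3*s*cos(s + pi/3) + 9*sin(s + pi/3) + 4*cos(s + pi/3)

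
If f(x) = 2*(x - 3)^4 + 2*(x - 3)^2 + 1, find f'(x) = 8*x^3 - 72*x^2 + 220*x - 228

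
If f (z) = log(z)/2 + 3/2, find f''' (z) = z^(-3)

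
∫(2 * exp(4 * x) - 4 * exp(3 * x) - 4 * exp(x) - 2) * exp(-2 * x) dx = ((exp(x) - 2)*exp(x) - 1)^2*exp(-2*x) + C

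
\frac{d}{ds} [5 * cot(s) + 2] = -5/sin(s)^2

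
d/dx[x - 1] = 1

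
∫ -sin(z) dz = cos(z) + C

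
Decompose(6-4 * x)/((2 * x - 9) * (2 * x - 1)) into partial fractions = -1/(2*(2*x - 1)) - 3/(2*(2*x - 9))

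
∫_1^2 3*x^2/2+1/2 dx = 4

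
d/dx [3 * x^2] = 6*x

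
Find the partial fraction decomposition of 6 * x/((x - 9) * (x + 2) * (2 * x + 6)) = -3/(4*(x + 3)) + 6/(11*(x + 2)) + 9/(44*(x - 9))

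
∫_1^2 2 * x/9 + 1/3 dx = 2/3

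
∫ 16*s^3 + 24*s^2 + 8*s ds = 4*s^4 + 8*s^3 + 4*s^2 + C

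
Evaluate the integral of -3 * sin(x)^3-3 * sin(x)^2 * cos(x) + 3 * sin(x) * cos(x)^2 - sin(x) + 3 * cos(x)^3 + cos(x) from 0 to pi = -4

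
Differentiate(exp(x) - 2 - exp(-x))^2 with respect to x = (2*exp(4*x) - 4*exp(3*x) - 4*exp(x) - 2)*exp(-2*x)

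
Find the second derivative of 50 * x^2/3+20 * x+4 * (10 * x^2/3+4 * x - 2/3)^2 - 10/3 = 1600*x^2/3 + 640*x + 1132/9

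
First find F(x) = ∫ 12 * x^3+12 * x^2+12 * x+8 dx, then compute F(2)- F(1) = 99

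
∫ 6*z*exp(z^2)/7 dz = 3*exp(z^2)/7 + C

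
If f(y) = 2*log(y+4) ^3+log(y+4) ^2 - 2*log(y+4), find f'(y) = (6*log(y + 4)^2 + 2*log(y + 4) - 2)/(y + 4)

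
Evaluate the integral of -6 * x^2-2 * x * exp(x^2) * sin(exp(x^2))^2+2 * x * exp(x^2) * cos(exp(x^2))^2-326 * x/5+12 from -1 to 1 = 20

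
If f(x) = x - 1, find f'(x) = 1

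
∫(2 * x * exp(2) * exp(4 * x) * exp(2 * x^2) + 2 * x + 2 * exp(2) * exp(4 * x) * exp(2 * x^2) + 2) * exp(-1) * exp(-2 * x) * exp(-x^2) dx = 2*sinh((x + 1)^2) + C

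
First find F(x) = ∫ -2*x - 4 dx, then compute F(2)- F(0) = -12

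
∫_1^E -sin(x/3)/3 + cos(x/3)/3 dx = -cos(1/3) - sin(1/3) + cos(E/3) + sin(E/3)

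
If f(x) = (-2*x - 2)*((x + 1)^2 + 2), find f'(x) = -6*x^2 - 12*x - 10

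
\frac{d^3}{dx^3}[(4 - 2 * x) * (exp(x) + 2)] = -2*x*exp(x) - 2*exp(x)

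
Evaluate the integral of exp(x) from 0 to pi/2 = -1 + exp(pi/2)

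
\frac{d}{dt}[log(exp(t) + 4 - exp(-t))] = (exp(2*t) + 1)/(exp(2*t) + 4*exp(t) - 1)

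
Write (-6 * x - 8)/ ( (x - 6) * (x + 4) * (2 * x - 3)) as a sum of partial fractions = 68/(99*(2*x - 3)) + 8/(55*(x + 4)) - 22/(45*(x - 6))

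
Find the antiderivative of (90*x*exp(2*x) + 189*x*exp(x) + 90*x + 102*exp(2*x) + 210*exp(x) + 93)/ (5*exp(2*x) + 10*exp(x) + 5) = 3*(3*x + 5)*((5*x + 2)*(exp(x) + 1) + exp(x))/(5*(exp(x) + 1)) + C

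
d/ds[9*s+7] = 9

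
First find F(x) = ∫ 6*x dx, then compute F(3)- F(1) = 24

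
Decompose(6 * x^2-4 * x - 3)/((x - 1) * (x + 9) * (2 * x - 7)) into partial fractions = 226/(125*(2*x - 7)) + 519/(250*(x + 9)) + 1/(50*(x - 1))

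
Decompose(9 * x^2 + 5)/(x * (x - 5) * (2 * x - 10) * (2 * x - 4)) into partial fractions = 41/(72*(x - 2)) - 49/(90*(x - 5)) + 23/(6*(x - 5)^2) - 1/(40*x)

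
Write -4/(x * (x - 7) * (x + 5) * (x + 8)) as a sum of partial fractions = 1/(90*(x + 8)) - 1/(45*(x + 5)) - 1/(315*(x - 7)) + 1/(70*x)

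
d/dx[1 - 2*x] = -2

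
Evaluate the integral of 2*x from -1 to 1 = 0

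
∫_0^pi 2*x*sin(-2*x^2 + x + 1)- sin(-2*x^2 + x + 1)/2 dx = -cos(1 - 2*pi^2)/2 - cos(1)/2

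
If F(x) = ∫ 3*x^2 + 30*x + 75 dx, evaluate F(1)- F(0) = 91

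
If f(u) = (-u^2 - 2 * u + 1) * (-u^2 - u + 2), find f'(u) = 4*u^3 + 9*u^2 - 2*u - 5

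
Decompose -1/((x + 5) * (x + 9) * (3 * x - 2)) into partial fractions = -9/(493*(3*x - 2)) - 1/(116*(x + 9)) + 1/(68*(x + 5))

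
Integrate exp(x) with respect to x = exp(x) + C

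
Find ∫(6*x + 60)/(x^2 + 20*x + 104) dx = 3*log((x + 10)^2/4 + 1) + C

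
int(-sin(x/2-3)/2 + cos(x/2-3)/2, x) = sqrt(2)*cos(-x/2 + pi/4 + 3) + C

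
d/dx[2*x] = 2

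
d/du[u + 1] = 1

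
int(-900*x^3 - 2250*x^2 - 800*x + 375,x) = -225*x^4 - 750*x^3 - 400*x^2 + 375*x + C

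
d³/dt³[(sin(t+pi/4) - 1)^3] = -21*sin(t + pi/4)^2*cos(t + pi/4) + 12*cos(2*t) + 6*cos(t + pi/4)^3 - 3*cos(t + pi/4)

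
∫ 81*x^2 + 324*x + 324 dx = 27*x^3 + 162*x^2 + 324*x + C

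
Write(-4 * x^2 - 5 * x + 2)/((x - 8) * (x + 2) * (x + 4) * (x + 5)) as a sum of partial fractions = 73/(39*(x + 5)) - 7/(4*(x + 4)) + 1/(15*(x + 2)) - 49/(260*(x - 8))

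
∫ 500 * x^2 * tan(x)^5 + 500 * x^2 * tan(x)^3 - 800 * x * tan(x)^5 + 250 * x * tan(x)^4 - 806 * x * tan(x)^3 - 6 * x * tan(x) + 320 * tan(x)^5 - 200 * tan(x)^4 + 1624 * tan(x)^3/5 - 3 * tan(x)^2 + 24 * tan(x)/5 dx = (-15*x + 25*(5*x - 4)^2*tan(x)^2 + 12)*tan(x)^2/5 + C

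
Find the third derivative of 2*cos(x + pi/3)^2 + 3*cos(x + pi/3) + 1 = 3*sin(x + pi/3) + 8*cos(2*x + pi/6)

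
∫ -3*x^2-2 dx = -x^3 - 2*x + C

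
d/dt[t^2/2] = t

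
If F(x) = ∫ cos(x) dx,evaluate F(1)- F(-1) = 2*sin(1)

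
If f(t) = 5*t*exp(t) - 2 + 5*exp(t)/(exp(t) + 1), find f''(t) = (5*t*exp(4*t) + 15*t*exp(3*t) + 15*t*exp(2*t) + 5*t*exp(t) + 10*exp(4*t) + 30*exp(3*t) + 25*exp(2*t) + 15*exp(t))/(exp(3*t) + 3*exp(2*t) + 3*exp(t) + 1)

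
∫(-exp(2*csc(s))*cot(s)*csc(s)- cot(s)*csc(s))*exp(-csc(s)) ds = exp(csc(s)) - exp(-csc(s)) + C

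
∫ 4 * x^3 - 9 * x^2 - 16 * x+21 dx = x^4 - 3*x^3 - 8*x^2 + 21*x + C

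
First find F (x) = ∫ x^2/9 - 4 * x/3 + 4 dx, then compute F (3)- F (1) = 98/27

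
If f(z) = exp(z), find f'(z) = exp(z)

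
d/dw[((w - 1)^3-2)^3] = 9*w^8 - 72*w^7 + 252*w^6 - 540*w^5 + 810*w^4 - 864*w^3 + 648*w^2 - 324*w + 81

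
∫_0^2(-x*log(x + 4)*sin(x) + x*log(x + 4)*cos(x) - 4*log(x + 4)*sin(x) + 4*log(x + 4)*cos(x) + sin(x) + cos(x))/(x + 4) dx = -log(4) + (cos(2) + sin(2))*log(6)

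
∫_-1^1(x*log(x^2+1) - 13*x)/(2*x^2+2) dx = 0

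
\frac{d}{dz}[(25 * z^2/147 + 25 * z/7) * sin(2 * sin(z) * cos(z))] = 25*z^2*cos(2*z - sin(2*z))/147 + 25*z^2*cos(2*z + sin(2*z))/147 + 50*z*sin(sin(2*z))/147 + 25*z*cos(2*z - sin(2*z))/7 + 25*z*cos(2*z + sin(2*z))/7 + 25*sin(sin(2*z))/7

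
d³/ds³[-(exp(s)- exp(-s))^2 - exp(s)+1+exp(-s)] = (-8*exp(4*s) - exp(3*s) - exp(s) + 8)*exp(-2*s)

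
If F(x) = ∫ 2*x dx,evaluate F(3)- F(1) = 8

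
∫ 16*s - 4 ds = 8*s^2 - 4*s + C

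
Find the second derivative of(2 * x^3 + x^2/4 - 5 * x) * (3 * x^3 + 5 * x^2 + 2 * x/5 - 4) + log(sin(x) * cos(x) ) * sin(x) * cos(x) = 180*x^4 + 215*x^3 - 777*x^2/5 - 987*x/5 - log(sin(2*x)/2)*sin(3*x)/cos(x) - log(sin(2*x)/2)*tan(x) - 2*sin(3*x)/cos(x) - 2*tan(x) - 6 + 2/sin(2*x)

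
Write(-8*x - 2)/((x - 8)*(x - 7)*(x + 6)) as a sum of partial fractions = 23/(91*(x + 6)) + 58/(13*(x - 7)) - 33/(7*(x - 8))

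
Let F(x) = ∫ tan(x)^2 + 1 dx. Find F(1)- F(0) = tan(1)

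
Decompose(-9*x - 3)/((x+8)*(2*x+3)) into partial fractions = 21/(13*(2*x + 3)) - 69/(13*(x + 8))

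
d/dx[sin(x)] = cos(x)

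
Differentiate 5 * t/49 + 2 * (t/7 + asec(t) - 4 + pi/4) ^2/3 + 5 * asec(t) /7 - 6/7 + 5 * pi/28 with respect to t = (4*t^3*sqrt(1 - 1/t^2) + 28*t^2*sqrt(1 - 1/t^2)*asec(t) - 97*t^2*sqrt(1 - 1/t^2) + 7*pi*t^2*sqrt(1 - 1/t^2) + 28*t + 196*asec(t) - 679 + 49*pi)/(147*t^2*sqrt(1 - 1/t^2))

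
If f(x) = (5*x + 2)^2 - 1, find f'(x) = 50*x + 20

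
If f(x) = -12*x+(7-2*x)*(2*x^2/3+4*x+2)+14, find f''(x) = -8*x - 20/3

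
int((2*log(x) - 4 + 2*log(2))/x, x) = (log(2*x) - 2)^2 + C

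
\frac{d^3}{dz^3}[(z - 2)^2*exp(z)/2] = z^2*exp(z)/2 + z*exp(z) - exp(z)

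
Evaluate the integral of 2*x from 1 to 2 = 3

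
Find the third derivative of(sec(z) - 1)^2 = 2*(1 - 4/cos(z) - 6/cos(z)^2 + 12/cos(z)^3)*sin(z)/cos(z)^2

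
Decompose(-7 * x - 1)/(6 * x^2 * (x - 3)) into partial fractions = -11/(27*(x - 3)) + 11/(27*x) + 1/(18*x^2)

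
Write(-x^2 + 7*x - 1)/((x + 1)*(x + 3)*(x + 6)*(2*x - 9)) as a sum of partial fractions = 82/(3465*(2*x - 9)) + 79/(315*(x + 6)) - 31/(90*(x + 3)) + 9/(110*(x + 1))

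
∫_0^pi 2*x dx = pi^2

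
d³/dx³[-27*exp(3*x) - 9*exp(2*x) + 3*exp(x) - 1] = -729*exp(3*x) - 72*exp(2*x) + 3*exp(x)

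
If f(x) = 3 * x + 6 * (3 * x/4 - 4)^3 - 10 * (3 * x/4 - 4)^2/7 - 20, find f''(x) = 243*x/16 - 2313/28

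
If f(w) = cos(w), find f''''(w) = cos(w)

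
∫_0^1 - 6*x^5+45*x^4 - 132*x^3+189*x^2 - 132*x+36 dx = 8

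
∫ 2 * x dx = x^2 + C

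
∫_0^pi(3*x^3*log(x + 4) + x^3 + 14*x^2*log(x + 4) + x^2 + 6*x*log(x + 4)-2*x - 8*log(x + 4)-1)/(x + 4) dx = log(4) + (-2*pi - 1 + pi^2 + pi^3)*log(pi + 4)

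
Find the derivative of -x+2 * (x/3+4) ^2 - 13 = 4*x/9 + 13/3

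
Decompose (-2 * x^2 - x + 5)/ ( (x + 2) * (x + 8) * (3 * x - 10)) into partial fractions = -185/(544*(3*x - 10)) - 115/(204*(x + 8)) + 1/(96*(x + 2))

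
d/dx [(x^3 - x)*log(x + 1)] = 3*x^2*log(x + 1) + x^2 - x - log(x + 1)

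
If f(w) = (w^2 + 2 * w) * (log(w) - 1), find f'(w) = 2*w*log(w) - w + 2*log(w)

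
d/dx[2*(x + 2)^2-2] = 4*x + 8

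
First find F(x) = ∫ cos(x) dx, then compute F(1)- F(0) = sin(1)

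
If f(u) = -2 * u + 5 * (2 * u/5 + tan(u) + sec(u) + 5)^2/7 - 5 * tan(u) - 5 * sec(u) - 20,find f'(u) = 4*u*tan(u)^2/7 + 4*u*tan(u)*sec(u)/7 + 4*u/5 + 10*tan(u)^3/7 + 20*tan(u)^2*sec(u)/7 + 15*tan(u)^2/7 + 10*tan(u)*sec(u)^2/7 + 15*tan(u)*sec(u)/7 + 2*tan(u) + 2*sec(u) + 3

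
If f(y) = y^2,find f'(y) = 2*y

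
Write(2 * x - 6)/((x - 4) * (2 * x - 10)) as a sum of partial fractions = -1/(x - 4) + 2/(x - 5)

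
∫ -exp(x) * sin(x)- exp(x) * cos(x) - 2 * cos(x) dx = (-exp(x) - 2)*sin(x) + C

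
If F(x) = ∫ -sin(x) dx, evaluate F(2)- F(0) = -1 + cos(2)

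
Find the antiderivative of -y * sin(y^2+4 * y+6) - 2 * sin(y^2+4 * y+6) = cos((y + 2)^2 + 2)/2 + C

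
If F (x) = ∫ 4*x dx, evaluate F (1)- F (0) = 2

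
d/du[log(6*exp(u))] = 1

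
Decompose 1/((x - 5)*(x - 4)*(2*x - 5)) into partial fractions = 4/(15*(2*x - 5)) - 1/(3*(x - 4)) + 1/(5*(x - 5))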